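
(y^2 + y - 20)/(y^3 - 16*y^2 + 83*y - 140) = (y + 5)/(y^2 - 12*y + 35)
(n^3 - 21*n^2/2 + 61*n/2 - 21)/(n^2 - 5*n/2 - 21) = (2*n^2 - 9*n + 7)/(2*n + 7)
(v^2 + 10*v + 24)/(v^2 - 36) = (v + 4)/(v - 6)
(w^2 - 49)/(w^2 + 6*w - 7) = (w - 7)/(w - 1)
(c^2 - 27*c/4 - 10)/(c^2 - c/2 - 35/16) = 4*(c - 8)/(4*c - 7)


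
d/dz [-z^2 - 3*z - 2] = -2*z - 3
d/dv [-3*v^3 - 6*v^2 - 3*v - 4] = -9*v^2 - 12*v - 3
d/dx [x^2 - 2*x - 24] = 2*x - 2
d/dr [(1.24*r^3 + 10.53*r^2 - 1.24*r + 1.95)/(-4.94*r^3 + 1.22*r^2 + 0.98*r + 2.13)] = (53.531*r^4 - 9.8208*r^3 + 48.6548*r^2 + 40.0998*r - 4.5522)/(24.4036*r^6 - 12.0536*r^5 - 8.194*r^4 - 18.6532*r^3 + 6.1576*r^2 + 4.1748*r + 4.5369)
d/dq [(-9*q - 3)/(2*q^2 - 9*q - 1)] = 6*(3*q^2 + 2*q - 3)/(4*q^4 - 36*q^3 + 77*q^2 + 18*q + 1)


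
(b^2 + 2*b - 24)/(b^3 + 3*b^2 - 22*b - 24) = 1/(b + 1)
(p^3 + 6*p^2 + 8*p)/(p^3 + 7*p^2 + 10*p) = (p + 4)/(p + 5)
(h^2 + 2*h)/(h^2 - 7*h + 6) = h*(h + 2)/(h^2 - 7*h + 6)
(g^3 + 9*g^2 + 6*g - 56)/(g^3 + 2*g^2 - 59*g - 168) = (g^2 + 2*g - 8)/(g^2 - 5*g - 24)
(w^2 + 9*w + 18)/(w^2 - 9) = (w + 6)/(w - 3)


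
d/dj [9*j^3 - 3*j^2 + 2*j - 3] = 27*j^2 - 6*j + 2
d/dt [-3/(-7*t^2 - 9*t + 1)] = 3*(-14*t - 9)/(7*t^2 + 9*t - 1)^2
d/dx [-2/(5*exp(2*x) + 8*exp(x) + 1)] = (20*exp(x) + 16)*exp(x)/(5*exp(2*x) + 8*exp(x) + 1)^2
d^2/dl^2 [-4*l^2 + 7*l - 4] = -8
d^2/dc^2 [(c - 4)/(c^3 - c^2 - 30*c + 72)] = 6*(c^2 + 3*c + 9)/(c^6 + 9*c^5 - 27*c^4 - 297*c^3 + 486*c^2 + 2916*c - 5832)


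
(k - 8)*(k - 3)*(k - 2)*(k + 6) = k^4 - 7*k^3 - 32*k^2 + 228*k - 288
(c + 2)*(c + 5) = c^2 + 7*c + 10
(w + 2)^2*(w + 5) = w^3 + 9*w^2 + 24*w + 20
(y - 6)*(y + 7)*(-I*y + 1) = -I*y^3 + y^2 - I*y^2 + y + 42*I*y - 42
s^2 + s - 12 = (s - 3)*(s + 4)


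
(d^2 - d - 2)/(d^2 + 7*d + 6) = (d - 2)/(d + 6)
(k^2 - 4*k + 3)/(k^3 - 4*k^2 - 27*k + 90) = (k - 1)/(k^2 - k - 30)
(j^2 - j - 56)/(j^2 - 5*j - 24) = (j + 7)/(j + 3)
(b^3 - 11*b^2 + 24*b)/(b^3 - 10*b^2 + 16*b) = (b - 3)/(b - 2)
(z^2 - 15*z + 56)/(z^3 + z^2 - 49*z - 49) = (z - 8)/(z^2 + 8*z + 7)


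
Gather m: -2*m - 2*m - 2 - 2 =-4*m - 4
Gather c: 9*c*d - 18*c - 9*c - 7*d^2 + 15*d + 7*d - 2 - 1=c*(9*d - 27) - 7*d^2 + 22*d - 3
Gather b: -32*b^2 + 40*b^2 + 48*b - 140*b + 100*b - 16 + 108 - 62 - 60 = 8*b^2 + 8*b - 30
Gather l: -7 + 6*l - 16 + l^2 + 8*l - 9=l^2 + 14*l - 32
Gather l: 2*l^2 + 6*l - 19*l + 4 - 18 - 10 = 2*l^2 - 13*l - 24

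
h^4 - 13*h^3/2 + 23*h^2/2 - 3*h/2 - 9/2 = (h - 3)^2*(h - 1)*(h + 1/2)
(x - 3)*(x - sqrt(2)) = x^2 - 3*x - sqrt(2)*x + 3*sqrt(2)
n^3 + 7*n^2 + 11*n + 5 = (n + 1)^2*(n + 5)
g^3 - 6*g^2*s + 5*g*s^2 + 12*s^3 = (g - 4*s)*(g - 3*s)*(g + s)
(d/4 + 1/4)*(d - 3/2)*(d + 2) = d^3/4 + 3*d^2/8 - 5*d/8 - 3/4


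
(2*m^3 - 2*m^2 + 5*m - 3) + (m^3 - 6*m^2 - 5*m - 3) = 3*m^3 - 8*m^2 - 6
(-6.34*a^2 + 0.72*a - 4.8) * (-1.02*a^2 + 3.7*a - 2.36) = 6.4668*a^4 - 24.1924*a^3 + 22.5224*a^2 - 19.4592*a + 11.328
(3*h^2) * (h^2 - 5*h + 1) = 3*h^4 - 15*h^3 + 3*h^2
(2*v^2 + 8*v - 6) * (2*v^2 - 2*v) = 4*v^4 + 12*v^3 - 28*v^2 + 12*v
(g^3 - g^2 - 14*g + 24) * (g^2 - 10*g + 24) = g^5 - 11*g^4 + 20*g^3 + 140*g^2 - 576*g + 576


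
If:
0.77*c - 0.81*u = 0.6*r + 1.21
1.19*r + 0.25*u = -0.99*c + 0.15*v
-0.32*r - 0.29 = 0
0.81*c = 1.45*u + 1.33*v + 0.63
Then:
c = 1.04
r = -0.91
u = 0.17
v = -0.02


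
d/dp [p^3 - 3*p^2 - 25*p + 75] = 3*p^2 - 6*p - 25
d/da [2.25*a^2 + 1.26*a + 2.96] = 4.5*a + 1.26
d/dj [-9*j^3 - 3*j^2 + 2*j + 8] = -27*j^2 - 6*j + 2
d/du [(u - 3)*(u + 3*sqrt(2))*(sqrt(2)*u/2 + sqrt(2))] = 3*sqrt(2)*u^2/2 - sqrt(2)*u + 6*u - 3*sqrt(2) - 3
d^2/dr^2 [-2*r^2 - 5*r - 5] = -4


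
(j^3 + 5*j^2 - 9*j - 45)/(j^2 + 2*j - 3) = (j^2 + 2*j - 15)/(j - 1)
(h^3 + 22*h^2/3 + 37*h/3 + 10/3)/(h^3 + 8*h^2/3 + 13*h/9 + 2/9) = 3*(h + 5)/(3*h + 1)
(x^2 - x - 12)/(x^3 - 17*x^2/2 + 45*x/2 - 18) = 2*(x + 3)/(2*x^2 - 9*x + 9)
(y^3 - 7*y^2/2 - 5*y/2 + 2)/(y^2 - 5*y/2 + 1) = (y^2 - 3*y - 4)/(y - 2)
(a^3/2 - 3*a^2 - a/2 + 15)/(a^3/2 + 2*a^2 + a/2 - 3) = (a^2 - 8*a + 15)/(a^2 + 2*a - 3)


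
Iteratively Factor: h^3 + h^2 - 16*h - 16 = (h + 1)*(h^2 - 16) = (h - 4)*(h + 1)*(h + 4)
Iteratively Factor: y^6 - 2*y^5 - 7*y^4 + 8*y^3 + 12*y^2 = (y)*(y^5 - 2*y^4 - 7*y^3 + 8*y^2 + 12*y) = y*(y - 2)*(y^4 - 7*y^2 - 6*y) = y*(y - 2)*(y + 2)*(y^3 - 2*y^2 - 3*y) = y*(y - 3)*(y - 2)*(y + 2)*(y^2 + y) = y*(y - 3)*(y - 2)*(y + 1)*(y + 2)*(y)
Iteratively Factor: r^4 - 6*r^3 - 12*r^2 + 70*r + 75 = (r - 5)*(r^3 - r^2 - 17*r - 15) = (r - 5)*(r + 1)*(r^2 - 2*r - 15) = (r - 5)*(r + 1)*(r + 3)*(r - 5)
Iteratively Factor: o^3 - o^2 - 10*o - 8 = (o - 4)*(o^2 + 3*o + 2) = (o - 4)*(o + 1)*(o + 2)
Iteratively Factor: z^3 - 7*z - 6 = (z - 3)*(z^2 + 3*z + 2) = (z - 3)*(z + 2)*(z + 1)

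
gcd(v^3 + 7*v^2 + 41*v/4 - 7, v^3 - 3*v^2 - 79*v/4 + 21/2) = v^2 + 3*v - 7/4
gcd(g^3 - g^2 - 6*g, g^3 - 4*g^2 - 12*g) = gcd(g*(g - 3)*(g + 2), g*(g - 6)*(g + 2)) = g^2 + 2*g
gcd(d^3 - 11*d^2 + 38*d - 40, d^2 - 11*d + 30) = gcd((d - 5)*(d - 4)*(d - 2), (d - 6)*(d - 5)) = d - 5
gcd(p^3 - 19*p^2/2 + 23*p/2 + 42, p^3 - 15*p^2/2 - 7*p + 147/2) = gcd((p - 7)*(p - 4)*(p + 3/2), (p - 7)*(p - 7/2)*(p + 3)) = p - 7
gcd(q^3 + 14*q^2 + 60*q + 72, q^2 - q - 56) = 1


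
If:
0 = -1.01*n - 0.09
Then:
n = -0.09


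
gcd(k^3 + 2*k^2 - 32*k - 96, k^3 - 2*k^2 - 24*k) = k^2 - 2*k - 24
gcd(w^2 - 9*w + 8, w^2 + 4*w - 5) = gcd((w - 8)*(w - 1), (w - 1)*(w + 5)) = w - 1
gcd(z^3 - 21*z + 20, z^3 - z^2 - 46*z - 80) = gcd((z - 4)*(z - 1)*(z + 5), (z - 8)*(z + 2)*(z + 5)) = z + 5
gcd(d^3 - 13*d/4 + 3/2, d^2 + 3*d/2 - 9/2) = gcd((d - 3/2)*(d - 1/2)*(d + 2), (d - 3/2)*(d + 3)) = d - 3/2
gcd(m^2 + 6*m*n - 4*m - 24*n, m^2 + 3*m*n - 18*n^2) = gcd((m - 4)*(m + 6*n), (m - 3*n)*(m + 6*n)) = m + 6*n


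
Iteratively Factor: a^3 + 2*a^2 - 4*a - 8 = (a - 2)*(a^2 + 4*a + 4) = (a - 2)*(a + 2)*(a + 2)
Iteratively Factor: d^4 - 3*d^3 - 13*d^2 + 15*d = (d - 1)*(d^3 - 2*d^2 - 15*d) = (d - 5)*(d - 1)*(d^2 + 3*d) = d*(d - 5)*(d - 1)*(d + 3)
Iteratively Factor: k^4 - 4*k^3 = (k)*(k^3 - 4*k^2) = k^2*(k^2 - 4*k) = k^2*(k - 4)*(k)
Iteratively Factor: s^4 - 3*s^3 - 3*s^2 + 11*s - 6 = (s - 3)*(s^3 - 3*s + 2) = (s - 3)*(s - 1)*(s^2 + s - 2) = (s - 3)*(s - 1)*(s + 2)*(s - 1)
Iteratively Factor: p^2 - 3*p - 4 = (p + 1)*(p - 4)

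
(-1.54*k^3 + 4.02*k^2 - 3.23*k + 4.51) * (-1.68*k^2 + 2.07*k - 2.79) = 2.5872*k^5 - 9.9414*k^4 + 18.0444*k^3 - 25.4787*k^2 + 18.3474*k - 12.5829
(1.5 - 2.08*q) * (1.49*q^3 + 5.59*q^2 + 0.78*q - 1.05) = -3.0992*q^4 - 9.3922*q^3 + 6.7626*q^2 + 3.354*q - 1.575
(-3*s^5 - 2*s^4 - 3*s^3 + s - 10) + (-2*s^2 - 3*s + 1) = -3*s^5 - 2*s^4 - 3*s^3 - 2*s^2 - 2*s - 9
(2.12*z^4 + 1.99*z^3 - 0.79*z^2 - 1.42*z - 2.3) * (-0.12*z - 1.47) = -0.2544*z^5 - 3.3552*z^4 - 2.8305*z^3 + 1.3317*z^2 + 2.3634*z + 3.381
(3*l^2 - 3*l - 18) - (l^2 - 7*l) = 2*l^2 + 4*l - 18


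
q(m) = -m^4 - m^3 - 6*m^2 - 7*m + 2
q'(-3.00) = 110.00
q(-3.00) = -85.00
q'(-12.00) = 6617.00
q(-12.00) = -19786.00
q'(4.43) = -466.79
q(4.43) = -618.83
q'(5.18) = -705.62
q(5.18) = -1054.22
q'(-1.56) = 19.60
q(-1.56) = -3.81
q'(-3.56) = 178.17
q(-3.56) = -164.62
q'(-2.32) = 54.64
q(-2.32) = -30.54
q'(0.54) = -14.98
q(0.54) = -3.77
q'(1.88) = -66.74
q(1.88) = -51.50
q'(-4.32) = 311.34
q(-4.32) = -347.40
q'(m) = -4*m^3 - 3*m^2 - 12*m - 7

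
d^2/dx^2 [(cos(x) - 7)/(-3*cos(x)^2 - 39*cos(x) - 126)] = (9*(1 - cos(2*x))^2*cos(x) - 41*(1 - cos(2*x))^2 + 23953*cos(x) - 1186*cos(2*x) - 519*cos(3*x) - 2*cos(5*x) + 10458)/(12*(cos(x) + 6)^3*(cos(x) + 7)^3)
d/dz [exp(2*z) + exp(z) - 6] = (2*exp(z) + 1)*exp(z)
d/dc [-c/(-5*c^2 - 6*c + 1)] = (-5*c^2 - 1)/(25*c^4 + 60*c^3 + 26*c^2 - 12*c + 1)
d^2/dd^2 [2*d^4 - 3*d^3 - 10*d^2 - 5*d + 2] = 24*d^2 - 18*d - 20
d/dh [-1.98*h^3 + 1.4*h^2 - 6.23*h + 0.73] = -5.94*h^2 + 2.8*h - 6.23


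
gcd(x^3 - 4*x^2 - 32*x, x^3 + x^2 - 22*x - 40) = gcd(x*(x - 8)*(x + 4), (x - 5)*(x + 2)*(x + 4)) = x + 4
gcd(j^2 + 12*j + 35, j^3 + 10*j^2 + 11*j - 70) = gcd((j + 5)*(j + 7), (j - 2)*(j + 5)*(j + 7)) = j^2 + 12*j + 35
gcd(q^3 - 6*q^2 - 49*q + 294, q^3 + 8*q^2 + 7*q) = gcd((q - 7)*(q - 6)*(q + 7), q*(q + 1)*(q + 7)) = q + 7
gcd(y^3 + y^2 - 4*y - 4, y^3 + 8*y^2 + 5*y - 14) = y + 2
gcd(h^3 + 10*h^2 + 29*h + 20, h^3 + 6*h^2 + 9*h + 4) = h^2 + 5*h + 4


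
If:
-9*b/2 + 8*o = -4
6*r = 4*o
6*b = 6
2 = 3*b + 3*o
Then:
No Solution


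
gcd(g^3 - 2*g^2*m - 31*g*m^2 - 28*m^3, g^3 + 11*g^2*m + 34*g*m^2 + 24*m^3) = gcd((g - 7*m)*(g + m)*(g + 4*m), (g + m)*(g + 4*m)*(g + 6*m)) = g^2 + 5*g*m + 4*m^2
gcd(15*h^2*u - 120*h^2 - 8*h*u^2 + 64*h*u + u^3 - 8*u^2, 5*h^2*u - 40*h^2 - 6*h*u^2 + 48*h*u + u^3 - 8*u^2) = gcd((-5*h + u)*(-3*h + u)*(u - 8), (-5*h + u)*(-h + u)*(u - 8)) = -5*h*u + 40*h + u^2 - 8*u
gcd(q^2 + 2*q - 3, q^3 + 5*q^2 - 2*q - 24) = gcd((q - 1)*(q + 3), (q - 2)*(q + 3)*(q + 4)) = q + 3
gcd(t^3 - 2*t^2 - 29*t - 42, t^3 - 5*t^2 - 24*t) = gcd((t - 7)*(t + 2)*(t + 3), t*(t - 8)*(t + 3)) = t + 3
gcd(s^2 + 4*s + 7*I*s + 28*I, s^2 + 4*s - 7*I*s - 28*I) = s + 4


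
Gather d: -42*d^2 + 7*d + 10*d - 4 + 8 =-42*d^2 + 17*d + 4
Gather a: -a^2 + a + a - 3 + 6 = -a^2 + 2*a + 3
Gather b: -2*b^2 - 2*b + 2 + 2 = -2*b^2 - 2*b + 4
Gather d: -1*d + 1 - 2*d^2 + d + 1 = 2 - 2*d^2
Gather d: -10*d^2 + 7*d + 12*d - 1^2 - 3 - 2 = -10*d^2 + 19*d - 6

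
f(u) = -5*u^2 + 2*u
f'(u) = 2 - 10*u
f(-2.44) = -34.65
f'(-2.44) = 26.40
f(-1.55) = -15.11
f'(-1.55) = 17.50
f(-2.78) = -44.20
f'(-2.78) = 29.80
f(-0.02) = -0.04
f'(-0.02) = 2.20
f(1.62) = -9.88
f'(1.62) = -14.20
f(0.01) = 0.02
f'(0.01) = 1.90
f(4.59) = -96.16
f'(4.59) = -43.90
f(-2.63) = -39.84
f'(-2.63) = 28.30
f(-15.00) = -1155.00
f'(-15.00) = 152.00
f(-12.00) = -744.00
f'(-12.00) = 122.00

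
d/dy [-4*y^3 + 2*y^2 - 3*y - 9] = -12*y^2 + 4*y - 3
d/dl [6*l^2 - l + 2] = 12*l - 1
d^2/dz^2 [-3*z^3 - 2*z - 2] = -18*z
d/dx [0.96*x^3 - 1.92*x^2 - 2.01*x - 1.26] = 2.88*x^2 - 3.84*x - 2.01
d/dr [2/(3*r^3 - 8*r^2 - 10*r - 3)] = 2*(-9*r^2 + 16*r + 10)/(-3*r^3 + 8*r^2 + 10*r + 3)^2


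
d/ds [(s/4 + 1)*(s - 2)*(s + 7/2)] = 3*s^2/4 + 11*s/4 - 1/4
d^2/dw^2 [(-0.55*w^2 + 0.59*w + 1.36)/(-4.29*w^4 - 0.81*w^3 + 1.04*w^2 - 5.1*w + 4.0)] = (60.73353*w^8 - 118.833858*w^7 - 527.765106*w^6 - 272.70585*w^5 + 391.825872*w^4 - 268.798444*w^3 - 359.253216*w^2 + 31.56864*w - 65.904)/(78.953589*w^12 + 44.721963*w^11 - 48.976785*w^10 + 260.430795*w^9 - 102.6441*w^8 - 207.255942*w^7 + 407.051596*w^6 - 425.12562*w^5 + 12.6456*w^4 + 298.827*w^3 - 362.04*w^2 + 244.8*w - 64.0)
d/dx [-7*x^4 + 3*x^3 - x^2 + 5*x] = -28*x^3 + 9*x^2 - 2*x + 5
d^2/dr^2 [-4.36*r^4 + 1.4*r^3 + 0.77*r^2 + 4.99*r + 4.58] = -52.32*r^2 + 8.4*r + 1.54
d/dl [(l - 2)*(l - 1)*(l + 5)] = 3*l^2 + 4*l - 13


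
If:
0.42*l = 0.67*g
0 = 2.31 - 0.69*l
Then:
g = 2.10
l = 3.35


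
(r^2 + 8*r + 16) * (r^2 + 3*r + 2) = r^4 + 11*r^3 + 42*r^2 + 64*r + 32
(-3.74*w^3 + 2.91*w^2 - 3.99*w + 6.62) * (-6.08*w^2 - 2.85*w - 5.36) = 22.7392*w^5 - 7.0338*w^4 + 36.0121*w^3 - 44.4757*w^2 + 2.5194*w - 35.4832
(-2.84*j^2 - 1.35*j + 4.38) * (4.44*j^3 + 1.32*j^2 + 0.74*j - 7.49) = -12.6096*j^5 - 9.7428*j^4 + 15.5636*j^3 + 26.0542*j^2 + 13.3527*j - 32.8062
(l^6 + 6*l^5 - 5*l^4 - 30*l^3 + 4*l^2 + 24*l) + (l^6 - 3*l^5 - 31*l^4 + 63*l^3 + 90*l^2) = 2*l^6 + 3*l^5 - 36*l^4 + 33*l^3 + 94*l^2 + 24*l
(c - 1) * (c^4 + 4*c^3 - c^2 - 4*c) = c^5 + 3*c^4 - 5*c^3 - 3*c^2 + 4*c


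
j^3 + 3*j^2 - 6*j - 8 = (j - 2)*(j + 1)*(j + 4)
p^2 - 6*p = p*(p - 6)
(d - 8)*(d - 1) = d^2 - 9*d + 8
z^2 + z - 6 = (z - 2)*(z + 3)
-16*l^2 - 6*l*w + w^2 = (-8*l + w)*(2*l + w)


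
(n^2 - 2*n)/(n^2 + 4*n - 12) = n/(n + 6)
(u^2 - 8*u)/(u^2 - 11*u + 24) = u/(u - 3)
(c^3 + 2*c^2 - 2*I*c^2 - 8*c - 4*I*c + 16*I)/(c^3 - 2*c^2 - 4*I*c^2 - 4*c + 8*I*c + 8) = (c + 4)/(c - 2*I)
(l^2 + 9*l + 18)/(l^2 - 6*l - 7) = (l^2 + 9*l + 18)/(l^2 - 6*l - 7)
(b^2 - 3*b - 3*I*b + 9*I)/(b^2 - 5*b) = (b^2 - 3*b - 3*I*b + 9*I)/(b*(b - 5))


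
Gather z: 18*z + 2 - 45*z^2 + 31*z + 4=-45*z^2 + 49*z + 6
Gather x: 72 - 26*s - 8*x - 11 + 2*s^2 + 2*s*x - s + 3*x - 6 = 2*s^2 - 27*s + x*(2*s - 5) + 55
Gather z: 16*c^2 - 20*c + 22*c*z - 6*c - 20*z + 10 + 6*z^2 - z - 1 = 16*c^2 - 26*c + 6*z^2 + z*(22*c - 21) + 9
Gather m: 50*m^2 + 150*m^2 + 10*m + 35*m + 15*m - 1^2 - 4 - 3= 200*m^2 + 60*m - 8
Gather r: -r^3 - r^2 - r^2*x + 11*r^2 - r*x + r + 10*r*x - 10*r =-r^3 + r^2*(10 - x) + r*(9*x - 9)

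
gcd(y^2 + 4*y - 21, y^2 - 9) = y - 3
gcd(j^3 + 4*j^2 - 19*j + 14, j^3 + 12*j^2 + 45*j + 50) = 1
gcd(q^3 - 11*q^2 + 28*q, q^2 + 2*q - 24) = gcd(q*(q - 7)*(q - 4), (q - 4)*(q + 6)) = q - 4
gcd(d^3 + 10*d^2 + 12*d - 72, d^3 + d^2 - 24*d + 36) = d^2 + 4*d - 12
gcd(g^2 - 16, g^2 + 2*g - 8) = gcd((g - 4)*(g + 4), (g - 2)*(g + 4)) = g + 4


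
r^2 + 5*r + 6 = (r + 2)*(r + 3)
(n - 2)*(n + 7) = n^2 + 5*n - 14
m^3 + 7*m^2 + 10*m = m*(m + 2)*(m + 5)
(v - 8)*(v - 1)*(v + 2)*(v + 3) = v^4 - 4*v^3 - 31*v^2 - 14*v + 48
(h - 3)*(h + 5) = h^2 + 2*h - 15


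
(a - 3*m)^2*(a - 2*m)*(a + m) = a^4 - 7*a^3*m + 13*a^2*m^2 + 3*a*m^3 - 18*m^4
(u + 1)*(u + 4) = u^2 + 5*u + 4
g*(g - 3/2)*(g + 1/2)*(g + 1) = g^4 - 7*g^2/4 - 3*g/4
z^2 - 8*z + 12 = (z - 6)*(z - 2)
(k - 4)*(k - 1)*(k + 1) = k^3 - 4*k^2 - k + 4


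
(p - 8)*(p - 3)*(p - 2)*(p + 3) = p^4 - 10*p^3 + 7*p^2 + 90*p - 144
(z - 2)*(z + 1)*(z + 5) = z^3 + 4*z^2 - 7*z - 10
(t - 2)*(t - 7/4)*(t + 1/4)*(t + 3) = t^4 - t^3/2 - 127*t^2/16 + 137*t/16 + 21/8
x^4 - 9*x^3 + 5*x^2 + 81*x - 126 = (x - 7)*(x - 3)*(x - 2)*(x + 3)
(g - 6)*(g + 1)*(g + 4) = g^3 - g^2 - 26*g - 24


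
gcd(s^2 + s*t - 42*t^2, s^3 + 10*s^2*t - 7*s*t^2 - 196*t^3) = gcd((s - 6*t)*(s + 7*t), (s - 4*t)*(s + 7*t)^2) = s + 7*t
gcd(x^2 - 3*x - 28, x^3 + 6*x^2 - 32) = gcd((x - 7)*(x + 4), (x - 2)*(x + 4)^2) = x + 4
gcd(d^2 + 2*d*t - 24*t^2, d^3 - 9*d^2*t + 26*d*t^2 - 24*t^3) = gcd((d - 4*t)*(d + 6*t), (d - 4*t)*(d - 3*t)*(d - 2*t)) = -d + 4*t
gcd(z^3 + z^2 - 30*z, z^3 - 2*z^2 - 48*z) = z^2 + 6*z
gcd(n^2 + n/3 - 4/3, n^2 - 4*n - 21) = 1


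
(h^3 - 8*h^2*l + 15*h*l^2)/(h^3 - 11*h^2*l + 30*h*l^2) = (h - 3*l)/(h - 6*l)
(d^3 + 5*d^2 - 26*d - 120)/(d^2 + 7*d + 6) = (d^2 - d - 20)/(d + 1)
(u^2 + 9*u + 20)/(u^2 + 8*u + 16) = (u + 5)/(u + 4)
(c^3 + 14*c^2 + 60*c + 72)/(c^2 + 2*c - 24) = (c^2 + 8*c + 12)/(c - 4)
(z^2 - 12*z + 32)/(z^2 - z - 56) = (z - 4)/(z + 7)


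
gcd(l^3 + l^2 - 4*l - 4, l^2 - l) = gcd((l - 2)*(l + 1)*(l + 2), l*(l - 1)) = 1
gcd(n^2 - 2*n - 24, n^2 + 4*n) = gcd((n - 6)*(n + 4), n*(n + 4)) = n + 4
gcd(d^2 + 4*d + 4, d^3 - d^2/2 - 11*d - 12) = d + 2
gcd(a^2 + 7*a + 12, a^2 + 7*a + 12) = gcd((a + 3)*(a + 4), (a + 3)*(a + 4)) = a^2 + 7*a + 12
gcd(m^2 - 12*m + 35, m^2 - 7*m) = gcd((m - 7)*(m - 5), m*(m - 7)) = m - 7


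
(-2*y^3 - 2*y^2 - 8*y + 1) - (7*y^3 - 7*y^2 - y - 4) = -9*y^3 + 5*y^2 - 7*y + 5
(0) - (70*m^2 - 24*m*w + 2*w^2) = -70*m^2 + 24*m*w - 2*w^2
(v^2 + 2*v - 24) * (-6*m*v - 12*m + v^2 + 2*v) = -6*m*v^3 - 24*m*v^2 + 120*m*v + 288*m + v^4 + 4*v^3 - 20*v^2 - 48*v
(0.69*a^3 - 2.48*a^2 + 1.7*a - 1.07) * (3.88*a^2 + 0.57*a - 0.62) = 2.6772*a^5 - 9.2291*a^4 + 4.7546*a^3 - 1.645*a^2 - 1.6639*a + 0.6634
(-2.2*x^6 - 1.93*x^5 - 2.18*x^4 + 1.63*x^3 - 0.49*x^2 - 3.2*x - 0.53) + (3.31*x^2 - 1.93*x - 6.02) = -2.2*x^6 - 1.93*x^5 - 2.18*x^4 + 1.63*x^3 + 2.82*x^2 - 5.13*x - 6.55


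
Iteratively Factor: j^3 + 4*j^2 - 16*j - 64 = (j + 4)*(j^2 - 16) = (j - 4)*(j + 4)*(j + 4)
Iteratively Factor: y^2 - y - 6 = (y + 2)*(y - 3)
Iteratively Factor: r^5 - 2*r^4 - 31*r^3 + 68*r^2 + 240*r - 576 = (r + 4)*(r^4 - 6*r^3 - 7*r^2 + 96*r - 144) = (r - 3)*(r + 4)*(r^3 - 3*r^2 - 16*r + 48) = (r - 4)*(r - 3)*(r + 4)*(r^2 + r - 12) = (r - 4)*(r - 3)^2*(r + 4)*(r + 4)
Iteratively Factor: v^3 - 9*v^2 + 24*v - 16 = (v - 4)*(v^2 - 5*v + 4) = (v - 4)^2*(v - 1)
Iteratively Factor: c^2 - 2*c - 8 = (c + 2)*(c - 4)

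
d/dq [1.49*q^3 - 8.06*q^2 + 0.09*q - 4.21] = 4.47*q^2 - 16.12*q + 0.09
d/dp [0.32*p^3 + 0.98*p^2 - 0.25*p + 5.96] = 0.96*p^2 + 1.96*p - 0.25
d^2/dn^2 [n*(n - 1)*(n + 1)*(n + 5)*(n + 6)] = 20*n^3 + 132*n^2 + 174*n - 22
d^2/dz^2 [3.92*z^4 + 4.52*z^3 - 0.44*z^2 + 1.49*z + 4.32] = 47.04*z^2 + 27.12*z - 0.88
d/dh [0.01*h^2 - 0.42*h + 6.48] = 0.02*h - 0.42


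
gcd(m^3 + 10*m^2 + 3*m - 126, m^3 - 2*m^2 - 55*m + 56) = m + 7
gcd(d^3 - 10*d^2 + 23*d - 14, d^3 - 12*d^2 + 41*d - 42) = d^2 - 9*d + 14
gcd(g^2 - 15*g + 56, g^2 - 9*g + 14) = g - 7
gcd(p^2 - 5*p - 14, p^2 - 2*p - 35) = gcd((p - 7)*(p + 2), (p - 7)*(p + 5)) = p - 7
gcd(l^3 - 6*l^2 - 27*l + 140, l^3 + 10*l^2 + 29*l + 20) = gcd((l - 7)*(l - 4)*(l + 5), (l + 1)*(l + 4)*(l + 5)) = l + 5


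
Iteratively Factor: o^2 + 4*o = (o)*(o + 4)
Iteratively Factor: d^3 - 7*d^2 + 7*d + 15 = (d - 3)*(d^2 - 4*d - 5) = (d - 3)*(d + 1)*(d - 5)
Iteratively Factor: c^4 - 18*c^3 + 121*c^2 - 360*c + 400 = (c - 5)*(c^3 - 13*c^2 + 56*c - 80) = (c - 5)*(c - 4)*(c^2 - 9*c + 20) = (c - 5)*(c - 4)^2*(c - 5)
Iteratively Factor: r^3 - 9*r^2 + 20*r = (r)*(r^2 - 9*r + 20) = r*(r - 4)*(r - 5)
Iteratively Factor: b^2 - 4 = (b + 2)*(b - 2)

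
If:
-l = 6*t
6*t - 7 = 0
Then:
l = -7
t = 7/6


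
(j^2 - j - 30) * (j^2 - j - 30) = j^4 - 2*j^3 - 59*j^2 + 60*j + 900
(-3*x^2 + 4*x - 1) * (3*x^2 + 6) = -9*x^4 + 12*x^3 - 21*x^2 + 24*x - 6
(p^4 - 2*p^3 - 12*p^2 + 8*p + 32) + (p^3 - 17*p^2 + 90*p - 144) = p^4 - p^3 - 29*p^2 + 98*p - 112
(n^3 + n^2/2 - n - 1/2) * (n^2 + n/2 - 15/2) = n^5 + n^4 - 33*n^3/4 - 19*n^2/4 + 29*n/4 + 15/4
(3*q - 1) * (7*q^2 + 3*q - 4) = 21*q^3 + 2*q^2 - 15*q + 4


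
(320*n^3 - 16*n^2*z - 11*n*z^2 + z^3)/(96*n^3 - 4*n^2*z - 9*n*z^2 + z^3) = (-40*n^2 - 3*n*z + z^2)/(-12*n^2 - n*z + z^2)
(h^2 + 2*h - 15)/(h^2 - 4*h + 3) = (h + 5)/(h - 1)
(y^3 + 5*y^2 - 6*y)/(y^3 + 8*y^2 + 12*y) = (y - 1)/(y + 2)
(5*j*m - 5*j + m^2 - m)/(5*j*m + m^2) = (m - 1)/m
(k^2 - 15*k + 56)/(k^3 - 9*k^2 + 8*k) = (k - 7)/(k*(k - 1))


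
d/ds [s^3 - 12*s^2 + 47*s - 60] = 3*s^2 - 24*s + 47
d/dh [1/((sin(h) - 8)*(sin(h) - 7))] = (15 - 2*sin(h))*cos(h)/((sin(h) - 8)^2*(sin(h) - 7)^2)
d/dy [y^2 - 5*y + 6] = 2*y - 5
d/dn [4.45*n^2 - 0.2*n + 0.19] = 8.9*n - 0.2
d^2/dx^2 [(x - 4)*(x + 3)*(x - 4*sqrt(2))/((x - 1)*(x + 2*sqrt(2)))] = 24*(x^3 - 6*x^2 + 12*sqrt(2)*x^2 - 18*sqrt(2)*x + 54*x - 26 + 38*sqrt(2))/(x^6 - 3*x^5 + 6*sqrt(2)*x^5 - 18*sqrt(2)*x^4 + 27*x^4 - 73*x^3 + 34*sqrt(2)*x^3 - 54*sqrt(2)*x^2 + 72*x^2 - 24*x + 48*sqrt(2)*x - 16*sqrt(2))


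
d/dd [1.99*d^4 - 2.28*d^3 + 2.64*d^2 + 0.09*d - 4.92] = 7.96*d^3 - 6.84*d^2 + 5.28*d + 0.09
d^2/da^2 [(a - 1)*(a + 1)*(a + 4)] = 6*a + 8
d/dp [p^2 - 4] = 2*p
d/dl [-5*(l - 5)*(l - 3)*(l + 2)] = -15*l^2 + 60*l + 5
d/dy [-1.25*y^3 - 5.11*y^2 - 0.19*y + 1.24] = -3.75*y^2 - 10.22*y - 0.19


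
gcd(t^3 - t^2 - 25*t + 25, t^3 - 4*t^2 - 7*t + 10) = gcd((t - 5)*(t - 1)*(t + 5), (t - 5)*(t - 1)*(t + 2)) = t^2 - 6*t + 5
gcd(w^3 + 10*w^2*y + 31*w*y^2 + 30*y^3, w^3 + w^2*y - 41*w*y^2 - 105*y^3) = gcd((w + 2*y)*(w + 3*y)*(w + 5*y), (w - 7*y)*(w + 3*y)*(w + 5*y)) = w^2 + 8*w*y + 15*y^2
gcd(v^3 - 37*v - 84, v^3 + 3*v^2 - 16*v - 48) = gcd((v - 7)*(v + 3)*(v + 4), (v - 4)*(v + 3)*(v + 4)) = v^2 + 7*v + 12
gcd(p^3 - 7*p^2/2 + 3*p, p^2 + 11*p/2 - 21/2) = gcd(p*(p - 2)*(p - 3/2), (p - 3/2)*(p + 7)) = p - 3/2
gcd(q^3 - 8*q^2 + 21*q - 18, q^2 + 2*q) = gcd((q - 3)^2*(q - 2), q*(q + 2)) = 1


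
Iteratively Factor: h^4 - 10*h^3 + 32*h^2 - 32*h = (h - 2)*(h^3 - 8*h^2 + 16*h) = (h - 4)*(h - 2)*(h^2 - 4*h) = (h - 4)^2*(h - 2)*(h)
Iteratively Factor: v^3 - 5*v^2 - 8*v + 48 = (v + 3)*(v^2 - 8*v + 16) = (v - 4)*(v + 3)*(v - 4)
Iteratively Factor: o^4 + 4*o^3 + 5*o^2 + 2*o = (o + 1)*(o^3 + 3*o^2 + 2*o) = (o + 1)^2*(o^2 + 2*o) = o*(o + 1)^2*(o + 2)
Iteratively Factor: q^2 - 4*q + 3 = (q - 3)*(q - 1)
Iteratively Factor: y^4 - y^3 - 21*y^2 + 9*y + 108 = (y - 3)*(y^3 + 2*y^2 - 15*y - 36) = (y - 4)*(y - 3)*(y^2 + 6*y + 9) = (y - 4)*(y - 3)*(y + 3)*(y + 3)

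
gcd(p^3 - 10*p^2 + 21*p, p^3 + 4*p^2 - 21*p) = p^2 - 3*p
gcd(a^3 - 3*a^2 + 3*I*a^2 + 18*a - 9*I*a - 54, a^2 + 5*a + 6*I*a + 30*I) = a + 6*I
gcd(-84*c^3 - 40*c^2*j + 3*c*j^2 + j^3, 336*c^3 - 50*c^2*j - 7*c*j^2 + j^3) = 42*c^2 - c*j - j^2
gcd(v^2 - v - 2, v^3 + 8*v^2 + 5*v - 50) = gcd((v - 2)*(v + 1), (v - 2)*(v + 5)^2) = v - 2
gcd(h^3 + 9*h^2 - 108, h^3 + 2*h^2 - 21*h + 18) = h^2 + 3*h - 18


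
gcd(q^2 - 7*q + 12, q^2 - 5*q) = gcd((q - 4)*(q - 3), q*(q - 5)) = 1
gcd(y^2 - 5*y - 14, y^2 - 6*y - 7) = y - 7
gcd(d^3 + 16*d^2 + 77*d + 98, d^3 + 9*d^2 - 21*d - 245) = d^2 + 14*d + 49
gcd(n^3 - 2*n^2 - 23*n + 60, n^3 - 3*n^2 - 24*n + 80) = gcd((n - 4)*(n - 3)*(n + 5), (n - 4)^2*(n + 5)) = n^2 + n - 20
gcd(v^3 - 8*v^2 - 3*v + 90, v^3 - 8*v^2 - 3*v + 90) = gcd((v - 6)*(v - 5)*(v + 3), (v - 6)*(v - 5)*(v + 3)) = v^3 - 8*v^2 - 3*v + 90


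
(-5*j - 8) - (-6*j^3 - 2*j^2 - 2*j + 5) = 6*j^3 + 2*j^2 - 3*j - 13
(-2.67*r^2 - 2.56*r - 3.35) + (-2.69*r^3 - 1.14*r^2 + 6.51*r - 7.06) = -2.69*r^3 - 3.81*r^2 + 3.95*r - 10.41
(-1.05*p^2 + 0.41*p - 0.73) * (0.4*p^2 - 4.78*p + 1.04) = -0.42*p^4 + 5.183*p^3 - 3.3438*p^2 + 3.9158*p - 0.7592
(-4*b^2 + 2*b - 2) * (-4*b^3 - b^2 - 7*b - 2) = 16*b^5 - 4*b^4 + 34*b^3 - 4*b^2 + 10*b + 4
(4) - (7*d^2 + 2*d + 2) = -7*d^2 - 2*d + 2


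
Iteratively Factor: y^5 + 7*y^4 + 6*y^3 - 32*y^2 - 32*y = (y)*(y^4 + 7*y^3 + 6*y^2 - 32*y - 32) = y*(y - 2)*(y^3 + 9*y^2 + 24*y + 16) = y*(y - 2)*(y + 4)*(y^2 + 5*y + 4) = y*(y - 2)*(y + 4)^2*(y + 1)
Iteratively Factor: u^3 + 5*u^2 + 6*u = (u + 3)*(u^2 + 2*u) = (u + 2)*(u + 3)*(u)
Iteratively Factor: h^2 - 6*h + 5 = (h - 1)*(h - 5)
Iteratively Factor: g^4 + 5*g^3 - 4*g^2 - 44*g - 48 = (g + 2)*(g^3 + 3*g^2 - 10*g - 24) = (g + 2)*(g + 4)*(g^2 - g - 6) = (g - 3)*(g + 2)*(g + 4)*(g + 2)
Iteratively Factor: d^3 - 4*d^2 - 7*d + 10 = (d - 1)*(d^2 - 3*d - 10) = (d - 1)*(d + 2)*(d - 5)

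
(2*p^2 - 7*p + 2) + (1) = 2*p^2 - 7*p + 3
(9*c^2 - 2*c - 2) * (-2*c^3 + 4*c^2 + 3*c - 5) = -18*c^5 + 40*c^4 + 23*c^3 - 59*c^2 + 4*c + 10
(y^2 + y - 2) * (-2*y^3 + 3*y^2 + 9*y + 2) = -2*y^5 + y^4 + 16*y^3 + 5*y^2 - 16*y - 4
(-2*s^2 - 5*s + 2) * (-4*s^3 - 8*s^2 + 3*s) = 8*s^5 + 36*s^4 + 26*s^3 - 31*s^2 + 6*s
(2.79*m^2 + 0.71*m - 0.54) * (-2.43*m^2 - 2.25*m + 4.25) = -6.7797*m^4 - 8.0028*m^3 + 11.5722*m^2 + 4.2325*m - 2.295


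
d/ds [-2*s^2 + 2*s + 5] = 2 - 4*s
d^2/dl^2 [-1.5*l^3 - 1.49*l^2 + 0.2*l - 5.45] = -9.0*l - 2.98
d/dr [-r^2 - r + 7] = -2*r - 1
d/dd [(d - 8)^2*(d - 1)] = (d - 8)*(3*d - 10)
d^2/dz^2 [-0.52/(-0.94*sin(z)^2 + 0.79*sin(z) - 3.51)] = (-1.837888*sin(z)^4 + 1.158456*sin(z)^3 + 9.295052*sin(z)^2 - 3.75882*sin(z) - 2.782312)/(0.94*sin(z)^2 - 0.79*sin(z) + 3.51)^3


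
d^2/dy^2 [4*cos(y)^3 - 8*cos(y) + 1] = 4*(9*sin(y)^2 - 1)*cos(y)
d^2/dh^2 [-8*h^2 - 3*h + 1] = -16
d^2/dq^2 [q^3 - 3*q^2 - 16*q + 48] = 6*q - 6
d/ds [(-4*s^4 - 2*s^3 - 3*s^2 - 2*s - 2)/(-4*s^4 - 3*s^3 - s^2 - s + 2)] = (4*s^6 - 16*s^5 - 19*s^4 - 72*s^3 - 29*s^2 - 16*s - 6)/(16*s^8 + 24*s^7 + 17*s^6 + 14*s^5 - 9*s^4 - 10*s^3 - 3*s^2 - 4*s + 4)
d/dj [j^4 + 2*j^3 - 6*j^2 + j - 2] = 4*j^3 + 6*j^2 - 12*j + 1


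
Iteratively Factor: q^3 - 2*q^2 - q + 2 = (q - 1)*(q^2 - q - 2) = (q - 2)*(q - 1)*(q + 1)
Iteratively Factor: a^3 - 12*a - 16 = (a + 2)*(a^2 - 2*a - 8) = (a + 2)^2*(a - 4)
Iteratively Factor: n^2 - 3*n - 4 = (n + 1)*(n - 4)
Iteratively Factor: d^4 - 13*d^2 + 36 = (d + 2)*(d^3 - 2*d^2 - 9*d + 18) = (d + 2)*(d + 3)*(d^2 - 5*d + 6) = (d - 3)*(d + 2)*(d + 3)*(d - 2)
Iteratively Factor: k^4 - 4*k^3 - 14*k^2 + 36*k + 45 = (k + 1)*(k^3 - 5*k^2 - 9*k + 45) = (k - 3)*(k + 1)*(k^2 - 2*k - 15) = (k - 3)*(k + 1)*(k + 3)*(k - 5)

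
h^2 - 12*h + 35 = (h - 7)*(h - 5)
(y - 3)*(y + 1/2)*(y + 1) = y^3 - 3*y^2/2 - 4*y - 3/2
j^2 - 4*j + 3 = (j - 3)*(j - 1)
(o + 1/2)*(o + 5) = o^2 + 11*o/2 + 5/2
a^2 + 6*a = a*(a + 6)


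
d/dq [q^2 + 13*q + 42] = 2*q + 13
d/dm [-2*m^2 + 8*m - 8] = 8 - 4*m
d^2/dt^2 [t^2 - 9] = 2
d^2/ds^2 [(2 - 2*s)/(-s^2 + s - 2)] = 4*((2 - 3*s)*(s^2 - s + 2) + (s - 1)*(2*s - 1)^2)/(s^2 - s + 2)^3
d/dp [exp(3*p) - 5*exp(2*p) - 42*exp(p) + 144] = (3*exp(2*p) - 10*exp(p) - 42)*exp(p)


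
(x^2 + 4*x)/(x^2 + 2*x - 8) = x/(x - 2)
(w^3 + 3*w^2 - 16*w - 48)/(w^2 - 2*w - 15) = (w^2 - 16)/(w - 5)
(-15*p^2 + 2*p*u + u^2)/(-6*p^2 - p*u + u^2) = (5*p + u)/(2*p + u)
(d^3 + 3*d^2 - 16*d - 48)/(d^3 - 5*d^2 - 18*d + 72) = (d^2 - d - 12)/(d^2 - 9*d + 18)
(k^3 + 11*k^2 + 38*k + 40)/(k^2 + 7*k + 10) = k + 4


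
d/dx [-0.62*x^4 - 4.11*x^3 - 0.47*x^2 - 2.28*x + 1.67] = -2.48*x^3 - 12.33*x^2 - 0.94*x - 2.28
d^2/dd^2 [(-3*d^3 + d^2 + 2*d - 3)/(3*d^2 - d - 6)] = 6*(-12*d^3 - 27*d^2 - 63*d - 11)/(27*d^6 - 27*d^5 - 153*d^4 + 107*d^3 + 306*d^2 - 108*d - 216)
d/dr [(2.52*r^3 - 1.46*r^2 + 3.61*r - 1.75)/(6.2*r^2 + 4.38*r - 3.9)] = (15.624*r^4 + 22.0752*r^3 - 58.2608*r^2 + 33.088*r - 6.414)/(38.44*r^4 + 54.312*r^3 - 29.1756*r^2 - 34.164*r + 15.21)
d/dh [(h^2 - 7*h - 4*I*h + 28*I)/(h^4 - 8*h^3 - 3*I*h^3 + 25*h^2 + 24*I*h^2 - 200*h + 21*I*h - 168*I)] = (-2*h^5 + h^4*(29 + 15*I) + h^3*(-88 - 218*I) + h^2*(-373 + 961*I) + h*(1344 - 1736*I) - 84 + 6776*I)/(h^8 + h^7*(-16 - 6*I) + h^6*(105 + 96*I) + h^5*(-656 - 492*I) + h^4*(3375 + 1728*I) + h^3*(-12016 - 5862*I) + h^2*(47623 - 16800*I) + h*(7056 + 67200*I) - 28224)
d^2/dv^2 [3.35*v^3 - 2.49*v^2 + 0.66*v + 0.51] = 20.1*v - 4.98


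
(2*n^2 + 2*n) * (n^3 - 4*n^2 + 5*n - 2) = 2*n^5 - 6*n^4 + 2*n^3 + 6*n^2 - 4*n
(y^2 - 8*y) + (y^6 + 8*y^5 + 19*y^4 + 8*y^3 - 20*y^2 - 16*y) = y^6 + 8*y^5 + 19*y^4 + 8*y^3 - 19*y^2 - 24*y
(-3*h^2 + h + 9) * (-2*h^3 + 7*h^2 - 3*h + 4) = 6*h^5 - 23*h^4 - 2*h^3 + 48*h^2 - 23*h + 36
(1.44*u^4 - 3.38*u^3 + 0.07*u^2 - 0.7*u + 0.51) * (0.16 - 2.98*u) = -4.2912*u^5 + 10.3028*u^4 - 0.7494*u^3 + 2.0972*u^2 - 1.6318*u + 0.0816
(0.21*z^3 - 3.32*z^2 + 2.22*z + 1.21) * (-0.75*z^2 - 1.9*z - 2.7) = -0.1575*z^5 + 2.091*z^4 + 4.076*z^3 + 3.8385*z^2 - 8.293*z - 3.267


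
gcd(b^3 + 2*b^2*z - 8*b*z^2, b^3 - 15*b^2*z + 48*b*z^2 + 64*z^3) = 1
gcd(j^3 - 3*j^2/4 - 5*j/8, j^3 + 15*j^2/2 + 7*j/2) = j^2 + j/2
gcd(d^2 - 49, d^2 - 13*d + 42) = d - 7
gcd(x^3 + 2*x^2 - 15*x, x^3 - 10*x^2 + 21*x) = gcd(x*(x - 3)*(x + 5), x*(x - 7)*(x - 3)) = x^2 - 3*x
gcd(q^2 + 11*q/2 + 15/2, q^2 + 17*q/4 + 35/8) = q + 5/2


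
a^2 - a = a*(a - 1)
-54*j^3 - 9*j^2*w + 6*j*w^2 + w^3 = (-3*j + w)*(3*j + w)*(6*j + w)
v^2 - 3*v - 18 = (v - 6)*(v + 3)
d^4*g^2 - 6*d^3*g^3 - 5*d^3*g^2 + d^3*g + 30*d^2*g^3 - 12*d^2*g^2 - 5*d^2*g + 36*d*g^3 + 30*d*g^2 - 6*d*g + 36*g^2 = (d - 6)*(d - 6*g)*(d*g + 1)*(d*g + g)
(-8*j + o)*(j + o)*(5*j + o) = -40*j^3 - 43*j^2*o - 2*j*o^2 + o^3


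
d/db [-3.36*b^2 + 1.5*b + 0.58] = 1.5 - 6.72*b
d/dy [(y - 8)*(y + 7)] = 2*y - 1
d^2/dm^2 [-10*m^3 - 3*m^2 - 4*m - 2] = -60*m - 6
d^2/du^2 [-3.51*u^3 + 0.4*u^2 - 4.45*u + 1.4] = 0.8 - 21.06*u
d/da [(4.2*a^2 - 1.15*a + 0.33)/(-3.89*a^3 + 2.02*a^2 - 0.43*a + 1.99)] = (16.338*a^4 - 8.947*a^3 + 4.3681*a^2 + 15.3828*a - 2.1466)/(15.1321*a^6 - 15.7156*a^5 + 7.4258*a^4 - 17.2194*a^3 + 8.2245*a^2 - 1.7114*a + 3.9601)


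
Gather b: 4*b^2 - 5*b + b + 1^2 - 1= 4*b^2 - 4*b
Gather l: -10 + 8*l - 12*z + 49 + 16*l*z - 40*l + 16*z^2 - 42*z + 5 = l*(16*z - 32) + 16*z^2 - 54*z + 44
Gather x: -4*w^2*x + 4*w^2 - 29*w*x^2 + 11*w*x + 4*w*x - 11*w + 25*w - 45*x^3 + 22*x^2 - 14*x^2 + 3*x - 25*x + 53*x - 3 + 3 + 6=4*w^2 + 14*w - 45*x^3 + x^2*(8 - 29*w) + x*(-4*w^2 + 15*w + 31) + 6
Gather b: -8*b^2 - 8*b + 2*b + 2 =-8*b^2 - 6*b + 2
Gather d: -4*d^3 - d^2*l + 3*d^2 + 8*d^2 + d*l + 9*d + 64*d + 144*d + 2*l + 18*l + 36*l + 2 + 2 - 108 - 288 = -4*d^3 + d^2*(11 - l) + d*(l + 217) + 56*l - 392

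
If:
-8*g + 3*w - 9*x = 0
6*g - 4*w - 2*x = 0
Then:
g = -3*x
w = -5*x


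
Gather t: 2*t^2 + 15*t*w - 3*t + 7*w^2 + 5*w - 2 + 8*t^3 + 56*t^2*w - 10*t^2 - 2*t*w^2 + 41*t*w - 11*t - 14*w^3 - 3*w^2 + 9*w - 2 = 8*t^3 + t^2*(56*w - 8) + t*(-2*w^2 + 56*w - 14) - 14*w^3 + 4*w^2 + 14*w - 4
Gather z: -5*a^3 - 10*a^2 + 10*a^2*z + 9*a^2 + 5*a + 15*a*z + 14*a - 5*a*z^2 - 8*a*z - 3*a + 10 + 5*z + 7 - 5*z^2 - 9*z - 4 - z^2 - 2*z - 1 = -5*a^3 - a^2 + 16*a + z^2*(-5*a - 6) + z*(10*a^2 + 7*a - 6) + 12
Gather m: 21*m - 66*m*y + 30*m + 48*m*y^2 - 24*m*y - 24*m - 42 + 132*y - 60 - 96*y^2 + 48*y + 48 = m*(48*y^2 - 90*y + 27) - 96*y^2 + 180*y - 54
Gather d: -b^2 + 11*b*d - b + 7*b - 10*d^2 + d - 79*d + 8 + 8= -b^2 + 6*b - 10*d^2 + d*(11*b - 78) + 16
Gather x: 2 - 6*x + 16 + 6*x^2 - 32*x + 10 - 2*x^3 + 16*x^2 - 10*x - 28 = -2*x^3 + 22*x^2 - 48*x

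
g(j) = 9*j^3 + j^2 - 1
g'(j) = 27*j^2 + 2*j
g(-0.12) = -1.00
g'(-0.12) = 0.15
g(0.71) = 2.73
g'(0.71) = 15.03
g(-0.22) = -1.05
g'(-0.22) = 0.87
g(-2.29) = -103.84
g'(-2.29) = 137.01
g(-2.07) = -76.54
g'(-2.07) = 111.55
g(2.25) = 106.58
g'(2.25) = 141.19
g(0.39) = -0.31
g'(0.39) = 4.89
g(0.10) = -0.98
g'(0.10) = 0.47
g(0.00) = -1.00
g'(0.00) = 0.00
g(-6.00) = -1909.00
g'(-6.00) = 960.00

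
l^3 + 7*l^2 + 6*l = l*(l + 1)*(l + 6)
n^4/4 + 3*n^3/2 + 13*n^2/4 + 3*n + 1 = (n/2 + 1/2)*(n/2 + 1)*(n + 1)*(n + 2)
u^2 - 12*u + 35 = (u - 7)*(u - 5)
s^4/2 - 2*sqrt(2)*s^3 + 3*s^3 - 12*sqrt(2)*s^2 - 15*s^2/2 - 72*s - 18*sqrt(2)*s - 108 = (s/2 + sqrt(2))*(s + 3)^2*(s - 6*sqrt(2))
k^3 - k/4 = k*(k - 1/2)*(k + 1/2)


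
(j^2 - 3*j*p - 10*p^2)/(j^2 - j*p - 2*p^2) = (-j^2 + 3*j*p + 10*p^2)/(-j^2 + j*p + 2*p^2)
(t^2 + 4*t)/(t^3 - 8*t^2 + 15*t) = (t + 4)/(t^2 - 8*t + 15)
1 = 1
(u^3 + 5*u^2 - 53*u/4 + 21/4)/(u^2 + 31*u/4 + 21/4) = (4*u^2 - 8*u + 3)/(4*u + 3)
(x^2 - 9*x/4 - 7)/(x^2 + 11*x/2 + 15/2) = (4*x^2 - 9*x - 28)/(2*(2*x^2 + 11*x + 15))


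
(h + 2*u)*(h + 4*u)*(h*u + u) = h^3*u + 6*h^2*u^2 + h^2*u + 8*h*u^3 + 6*h*u^2 + 8*u^3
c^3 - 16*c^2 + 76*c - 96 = (c - 8)*(c - 6)*(c - 2)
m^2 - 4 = (m - 2)*(m + 2)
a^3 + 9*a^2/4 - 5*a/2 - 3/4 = (a - 1)*(a + 1/4)*(a + 3)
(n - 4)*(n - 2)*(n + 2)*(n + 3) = n^4 - n^3 - 16*n^2 + 4*n + 48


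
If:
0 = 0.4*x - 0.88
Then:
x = 2.20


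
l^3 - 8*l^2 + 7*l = l*(l - 7)*(l - 1)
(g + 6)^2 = g^2 + 12*g + 36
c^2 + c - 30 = (c - 5)*(c + 6)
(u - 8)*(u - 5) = u^2 - 13*u + 40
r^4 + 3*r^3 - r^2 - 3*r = r*(r - 1)*(r + 1)*(r + 3)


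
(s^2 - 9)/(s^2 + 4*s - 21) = (s + 3)/(s + 7)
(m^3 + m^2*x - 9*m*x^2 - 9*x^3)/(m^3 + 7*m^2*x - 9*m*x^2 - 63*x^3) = (m + x)/(m + 7*x)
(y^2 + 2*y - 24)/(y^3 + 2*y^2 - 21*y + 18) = (y - 4)/(y^2 - 4*y + 3)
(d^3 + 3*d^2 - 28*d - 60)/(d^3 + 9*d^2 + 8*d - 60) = (d^2 - 3*d - 10)/(d^2 + 3*d - 10)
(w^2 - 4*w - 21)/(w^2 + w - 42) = (w^2 - 4*w - 21)/(w^2 + w - 42)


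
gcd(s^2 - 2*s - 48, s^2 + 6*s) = s + 6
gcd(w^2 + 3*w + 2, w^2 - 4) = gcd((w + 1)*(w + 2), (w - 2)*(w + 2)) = w + 2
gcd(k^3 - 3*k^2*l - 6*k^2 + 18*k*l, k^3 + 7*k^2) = k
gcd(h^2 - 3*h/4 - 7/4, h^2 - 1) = h + 1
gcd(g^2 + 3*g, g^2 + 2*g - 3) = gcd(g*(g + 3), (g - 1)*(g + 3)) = g + 3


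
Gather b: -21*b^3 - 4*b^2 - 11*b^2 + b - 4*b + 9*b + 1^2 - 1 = -21*b^3 - 15*b^2 + 6*b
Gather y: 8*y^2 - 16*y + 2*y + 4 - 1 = 8*y^2 - 14*y + 3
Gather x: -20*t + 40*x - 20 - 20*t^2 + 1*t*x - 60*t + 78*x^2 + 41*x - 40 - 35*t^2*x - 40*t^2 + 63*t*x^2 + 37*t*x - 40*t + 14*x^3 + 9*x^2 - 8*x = -60*t^2 - 120*t + 14*x^3 + x^2*(63*t + 87) + x*(-35*t^2 + 38*t + 73) - 60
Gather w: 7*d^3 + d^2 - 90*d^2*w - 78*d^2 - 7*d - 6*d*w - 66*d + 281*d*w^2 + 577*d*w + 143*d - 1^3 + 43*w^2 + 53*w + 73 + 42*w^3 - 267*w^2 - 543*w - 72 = 7*d^3 - 77*d^2 + 70*d + 42*w^3 + w^2*(281*d - 224) + w*(-90*d^2 + 571*d - 490)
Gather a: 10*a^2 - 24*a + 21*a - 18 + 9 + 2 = 10*a^2 - 3*a - 7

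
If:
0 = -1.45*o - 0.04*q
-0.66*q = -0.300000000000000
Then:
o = -0.01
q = 0.45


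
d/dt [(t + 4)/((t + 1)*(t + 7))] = (-t^2 - 8*t - 25)/(t^4 + 16*t^3 + 78*t^2 + 112*t + 49)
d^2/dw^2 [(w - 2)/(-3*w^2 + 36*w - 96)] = 2*(-4*(w - 6)^2*(w - 2) + (3*w - 14)*(w^2 - 12*w + 32))/(3*(w^2 - 12*w + 32)^3)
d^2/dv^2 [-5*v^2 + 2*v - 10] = -10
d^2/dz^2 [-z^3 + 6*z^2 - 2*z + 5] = 12 - 6*z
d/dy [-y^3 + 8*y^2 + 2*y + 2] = -3*y^2 + 16*y + 2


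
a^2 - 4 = (a - 2)*(a + 2)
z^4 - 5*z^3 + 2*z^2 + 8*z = z*(z - 4)*(z - 2)*(z + 1)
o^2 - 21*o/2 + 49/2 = (o - 7)*(o - 7/2)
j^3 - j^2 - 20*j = j*(j - 5)*(j + 4)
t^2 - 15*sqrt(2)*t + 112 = (t - 8*sqrt(2))*(t - 7*sqrt(2))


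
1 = 1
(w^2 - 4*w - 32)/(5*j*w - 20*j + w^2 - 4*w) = (w^2 - 4*w - 32)/(5*j*w - 20*j + w^2 - 4*w)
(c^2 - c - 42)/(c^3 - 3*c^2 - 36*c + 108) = (c - 7)/(c^2 - 9*c + 18)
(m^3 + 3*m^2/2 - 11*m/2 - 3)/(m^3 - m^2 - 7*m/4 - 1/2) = 2*(m + 3)/(2*m + 1)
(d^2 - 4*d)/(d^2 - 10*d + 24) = d/(d - 6)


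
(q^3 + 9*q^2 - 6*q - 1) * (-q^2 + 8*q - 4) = -q^5 - q^4 + 74*q^3 - 83*q^2 + 16*q + 4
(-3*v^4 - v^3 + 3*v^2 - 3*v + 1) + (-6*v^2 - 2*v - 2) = -3*v^4 - v^3 - 3*v^2 - 5*v - 1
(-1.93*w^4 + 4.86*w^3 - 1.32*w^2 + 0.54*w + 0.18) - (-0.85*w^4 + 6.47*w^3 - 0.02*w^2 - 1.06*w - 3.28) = -1.08*w^4 - 1.61*w^3 - 1.3*w^2 + 1.6*w + 3.46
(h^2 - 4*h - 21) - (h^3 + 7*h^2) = -h^3 - 6*h^2 - 4*h - 21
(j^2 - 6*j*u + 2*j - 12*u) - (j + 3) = j^2 - 6*j*u + j - 12*u - 3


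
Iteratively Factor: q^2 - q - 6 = (q + 2)*(q - 3)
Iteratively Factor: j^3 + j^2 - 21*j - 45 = (j - 5)*(j^2 + 6*j + 9) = (j - 5)*(j + 3)*(j + 3)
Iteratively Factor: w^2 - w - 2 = (w + 1)*(w - 2)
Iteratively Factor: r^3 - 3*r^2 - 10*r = (r - 5)*(r^2 + 2*r) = (r - 5)*(r + 2)*(r)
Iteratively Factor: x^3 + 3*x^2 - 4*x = (x + 4)*(x^2 - x) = x*(x + 4)*(x - 1)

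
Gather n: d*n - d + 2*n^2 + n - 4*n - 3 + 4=-d + 2*n^2 + n*(d - 3) + 1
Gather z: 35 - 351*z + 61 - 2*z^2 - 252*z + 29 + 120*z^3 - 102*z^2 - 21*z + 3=120*z^3 - 104*z^2 - 624*z + 128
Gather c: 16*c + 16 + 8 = 16*c + 24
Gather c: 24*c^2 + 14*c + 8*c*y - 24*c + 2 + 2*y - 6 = 24*c^2 + c*(8*y - 10) + 2*y - 4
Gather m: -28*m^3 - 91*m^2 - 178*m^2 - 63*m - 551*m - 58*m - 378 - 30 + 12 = -28*m^3 - 269*m^2 - 672*m - 396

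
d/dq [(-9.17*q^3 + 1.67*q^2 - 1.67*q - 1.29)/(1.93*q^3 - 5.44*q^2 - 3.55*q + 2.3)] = (46.6617*q^4 + 71.5532*q^3 - 70.8172*q^2 - 6.3532*q - 8.4205)/(3.7249*q^6 - 20.9984*q^5 + 15.8906*q^4 + 47.502*q^3 - 12.4215*q^2 - 16.33*q + 5.29)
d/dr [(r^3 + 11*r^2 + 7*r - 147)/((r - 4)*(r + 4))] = (r^4 - 55*r^2 - 58*r - 112)/(r^4 - 32*r^2 + 256)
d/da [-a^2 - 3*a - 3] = -2*a - 3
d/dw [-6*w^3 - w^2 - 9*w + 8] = -18*w^2 - 2*w - 9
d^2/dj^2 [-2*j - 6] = 0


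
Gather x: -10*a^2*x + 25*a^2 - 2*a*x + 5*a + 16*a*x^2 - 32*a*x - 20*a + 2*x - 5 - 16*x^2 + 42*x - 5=25*a^2 - 15*a + x^2*(16*a - 16) + x*(-10*a^2 - 34*a + 44) - 10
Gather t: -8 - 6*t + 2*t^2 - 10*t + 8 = 2*t^2 - 16*t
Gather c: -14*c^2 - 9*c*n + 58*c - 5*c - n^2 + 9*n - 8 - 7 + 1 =-14*c^2 + c*(53 - 9*n) - n^2 + 9*n - 14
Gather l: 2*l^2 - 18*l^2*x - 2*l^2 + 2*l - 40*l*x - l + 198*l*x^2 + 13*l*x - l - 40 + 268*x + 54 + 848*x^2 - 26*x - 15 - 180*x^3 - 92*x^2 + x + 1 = -18*l^2*x + l*(198*x^2 - 27*x) - 180*x^3 + 756*x^2 + 243*x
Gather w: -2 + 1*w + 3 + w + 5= 2*w + 6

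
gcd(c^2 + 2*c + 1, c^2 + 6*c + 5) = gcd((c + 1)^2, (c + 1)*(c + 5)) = c + 1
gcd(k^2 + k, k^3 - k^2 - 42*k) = k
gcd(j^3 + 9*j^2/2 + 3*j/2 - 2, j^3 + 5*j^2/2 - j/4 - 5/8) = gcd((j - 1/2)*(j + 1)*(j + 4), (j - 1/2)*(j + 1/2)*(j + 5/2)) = j - 1/2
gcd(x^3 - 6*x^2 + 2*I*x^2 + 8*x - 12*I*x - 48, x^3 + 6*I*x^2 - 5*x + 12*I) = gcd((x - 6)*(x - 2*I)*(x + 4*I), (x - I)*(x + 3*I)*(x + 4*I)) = x + 4*I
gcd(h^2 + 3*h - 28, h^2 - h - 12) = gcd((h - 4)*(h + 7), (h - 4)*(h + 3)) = h - 4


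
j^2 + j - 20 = (j - 4)*(j + 5)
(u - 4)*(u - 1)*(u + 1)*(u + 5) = u^4 + u^3 - 21*u^2 - u + 20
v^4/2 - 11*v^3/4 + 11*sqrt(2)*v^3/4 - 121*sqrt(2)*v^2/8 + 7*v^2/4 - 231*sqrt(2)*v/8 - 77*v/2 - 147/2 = (v/2 + sqrt(2))*(v - 7)*(v + 3/2)*(v + 7*sqrt(2)/2)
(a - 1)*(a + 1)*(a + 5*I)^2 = a^4 + 10*I*a^3 - 26*a^2 - 10*I*a + 25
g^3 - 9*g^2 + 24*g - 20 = (g - 5)*(g - 2)^2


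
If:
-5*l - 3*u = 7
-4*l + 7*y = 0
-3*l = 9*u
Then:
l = -7/4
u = 7/12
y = -1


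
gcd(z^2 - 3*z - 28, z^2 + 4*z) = z + 4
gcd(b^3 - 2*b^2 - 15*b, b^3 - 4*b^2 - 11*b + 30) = b^2 - 2*b - 15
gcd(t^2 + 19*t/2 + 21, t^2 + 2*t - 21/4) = t + 7/2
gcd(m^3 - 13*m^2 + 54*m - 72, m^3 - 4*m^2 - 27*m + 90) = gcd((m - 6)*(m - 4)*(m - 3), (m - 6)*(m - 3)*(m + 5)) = m^2 - 9*m + 18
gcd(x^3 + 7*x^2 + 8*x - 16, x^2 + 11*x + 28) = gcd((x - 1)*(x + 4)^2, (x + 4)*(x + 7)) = x + 4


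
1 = 1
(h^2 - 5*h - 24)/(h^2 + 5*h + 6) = (h - 8)/(h + 2)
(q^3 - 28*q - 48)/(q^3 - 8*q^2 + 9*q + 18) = (q^2 + 6*q + 8)/(q^2 - 2*q - 3)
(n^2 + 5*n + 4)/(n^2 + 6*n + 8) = (n + 1)/(n + 2)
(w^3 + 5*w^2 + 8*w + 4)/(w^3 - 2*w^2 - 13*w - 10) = (w + 2)/(w - 5)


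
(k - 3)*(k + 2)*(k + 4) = k^3 + 3*k^2 - 10*k - 24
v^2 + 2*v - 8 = (v - 2)*(v + 4)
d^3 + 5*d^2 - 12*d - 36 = (d - 3)*(d + 2)*(d + 6)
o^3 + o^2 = o^2*(o + 1)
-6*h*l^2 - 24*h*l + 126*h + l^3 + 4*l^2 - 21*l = (-6*h + l)*(l - 3)*(l + 7)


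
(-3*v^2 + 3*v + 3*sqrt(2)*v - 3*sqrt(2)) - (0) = -3*v^2 + 3*v + 3*sqrt(2)*v - 3*sqrt(2)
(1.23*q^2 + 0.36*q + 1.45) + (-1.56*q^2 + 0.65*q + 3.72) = -0.33*q^2 + 1.01*q + 5.17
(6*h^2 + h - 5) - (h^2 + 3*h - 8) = 5*h^2 - 2*h + 3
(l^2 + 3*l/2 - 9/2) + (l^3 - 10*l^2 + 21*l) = l^3 - 9*l^2 + 45*l/2 - 9/2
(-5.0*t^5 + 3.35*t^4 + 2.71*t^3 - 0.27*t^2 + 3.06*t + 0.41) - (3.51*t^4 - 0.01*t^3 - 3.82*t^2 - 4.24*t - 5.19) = -5.0*t^5 - 0.16*t^4 + 2.72*t^3 + 3.55*t^2 + 7.3*t + 5.6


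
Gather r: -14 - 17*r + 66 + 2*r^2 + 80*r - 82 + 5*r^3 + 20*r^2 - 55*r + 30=5*r^3 + 22*r^2 + 8*r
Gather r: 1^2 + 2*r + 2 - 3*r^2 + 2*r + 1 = -3*r^2 + 4*r + 4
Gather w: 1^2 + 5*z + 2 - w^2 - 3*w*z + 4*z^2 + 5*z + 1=-w^2 - 3*w*z + 4*z^2 + 10*z + 4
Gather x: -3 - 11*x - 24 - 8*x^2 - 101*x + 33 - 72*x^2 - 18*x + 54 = -80*x^2 - 130*x + 60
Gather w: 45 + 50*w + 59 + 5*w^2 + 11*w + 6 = 5*w^2 + 61*w + 110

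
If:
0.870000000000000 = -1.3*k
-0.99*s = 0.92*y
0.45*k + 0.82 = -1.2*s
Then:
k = -0.67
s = -0.43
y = 0.47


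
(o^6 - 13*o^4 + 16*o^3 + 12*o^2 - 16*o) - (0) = o^6 - 13*o^4 + 16*o^3 + 12*o^2 - 16*o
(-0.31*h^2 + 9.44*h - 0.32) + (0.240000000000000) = -0.31*h^2 + 9.44*h - 0.08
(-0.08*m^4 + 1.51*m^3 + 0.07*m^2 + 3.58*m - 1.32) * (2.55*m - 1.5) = -0.204*m^5 + 3.9705*m^4 - 2.0865*m^3 + 9.024*m^2 - 8.736*m + 1.98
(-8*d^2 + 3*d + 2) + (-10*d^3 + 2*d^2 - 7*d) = -10*d^3 - 6*d^2 - 4*d + 2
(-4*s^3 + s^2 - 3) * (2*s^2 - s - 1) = -8*s^5 + 6*s^4 + 3*s^3 - 7*s^2 + 3*s + 3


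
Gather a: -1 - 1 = -2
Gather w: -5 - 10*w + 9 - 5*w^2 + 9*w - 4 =-5*w^2 - w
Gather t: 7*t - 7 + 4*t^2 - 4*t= 4*t^2 + 3*t - 7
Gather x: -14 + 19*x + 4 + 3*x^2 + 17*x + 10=3*x^2 + 36*x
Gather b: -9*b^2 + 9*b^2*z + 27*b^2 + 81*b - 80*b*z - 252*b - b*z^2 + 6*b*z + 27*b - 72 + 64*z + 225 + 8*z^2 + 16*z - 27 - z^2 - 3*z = b^2*(9*z + 18) + b*(-z^2 - 74*z - 144) + 7*z^2 + 77*z + 126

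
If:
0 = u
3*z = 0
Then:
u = 0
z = 0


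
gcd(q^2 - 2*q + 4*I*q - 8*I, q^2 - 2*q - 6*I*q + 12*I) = q - 2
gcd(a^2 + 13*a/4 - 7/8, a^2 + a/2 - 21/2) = a + 7/2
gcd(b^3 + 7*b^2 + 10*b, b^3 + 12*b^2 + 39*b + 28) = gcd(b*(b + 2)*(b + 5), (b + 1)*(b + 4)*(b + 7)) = 1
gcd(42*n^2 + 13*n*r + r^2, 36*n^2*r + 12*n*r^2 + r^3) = 6*n + r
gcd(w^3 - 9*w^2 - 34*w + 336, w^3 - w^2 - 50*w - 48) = w^2 - 2*w - 48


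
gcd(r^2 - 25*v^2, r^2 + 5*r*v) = r + 5*v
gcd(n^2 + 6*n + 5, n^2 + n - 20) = n + 5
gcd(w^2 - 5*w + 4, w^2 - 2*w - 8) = w - 4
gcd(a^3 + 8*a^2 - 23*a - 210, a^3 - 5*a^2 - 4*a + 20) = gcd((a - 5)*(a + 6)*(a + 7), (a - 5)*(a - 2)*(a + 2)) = a - 5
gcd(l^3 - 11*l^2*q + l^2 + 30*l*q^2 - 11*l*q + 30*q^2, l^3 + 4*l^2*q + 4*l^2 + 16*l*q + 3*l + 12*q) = l + 1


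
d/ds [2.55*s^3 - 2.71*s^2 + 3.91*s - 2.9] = 7.65*s^2 - 5.42*s + 3.91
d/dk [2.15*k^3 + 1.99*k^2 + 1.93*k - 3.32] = 6.45*k^2 + 3.98*k + 1.93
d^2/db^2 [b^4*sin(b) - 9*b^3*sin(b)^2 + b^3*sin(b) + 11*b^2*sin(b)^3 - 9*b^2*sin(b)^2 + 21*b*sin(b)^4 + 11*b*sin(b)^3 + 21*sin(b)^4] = -b^4*sin(b) + 36*b^3*sin(b)^2 - b^3*sin(b) + 8*b^3*cos(b) - 18*b^3 - 99*b^2*sin(b)^3 + 36*b^2*sin(b)^2 - 108*b^2*sin(b)*cos(b) + 78*b^2*sin(b) + 6*b^2*cos(b) - 18*b^2 - 336*b*sin(b)^4 - 99*b*sin(b)^3 + 132*b*sin(b)^2*cos(b) + 198*b*sin(b)^2 - 72*b*sin(b)*cos(b) + 72*b*sin(b) - 336*sin(b)^4 + 168*sin(b)^3*cos(b) + 22*sin(b)^3 + 66*sin(b)^2*cos(b) + 234*sin(b)^2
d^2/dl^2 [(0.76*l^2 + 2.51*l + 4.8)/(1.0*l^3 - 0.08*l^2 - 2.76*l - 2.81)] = (1.52*l^6 + 15.06*l^5 + 68.9808*l^4 + 37.306112*l^3 + 4.30843200000001*l^2 + 83.901552*l + 44.03984)/(1.0*l^9 - 0.24*l^8 - 8.2608*l^7 - 7.105712*l^6 + 24.148608*l^5 + 44.651424*l^4 - 1.05896399999999*l^3 - 66.111432*l^2 - 65.379708*l - 22.188041)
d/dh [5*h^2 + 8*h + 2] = 10*h + 8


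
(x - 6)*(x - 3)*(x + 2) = x^3 - 7*x^2 + 36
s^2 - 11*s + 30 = (s - 6)*(s - 5)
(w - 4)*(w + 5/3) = w^2 - 7*w/3 - 20/3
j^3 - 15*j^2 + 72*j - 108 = (j - 6)^2*(j - 3)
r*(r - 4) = r^2 - 4*r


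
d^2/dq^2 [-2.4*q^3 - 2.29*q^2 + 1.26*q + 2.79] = -14.4*q - 4.58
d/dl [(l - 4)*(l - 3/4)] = 2*l - 19/4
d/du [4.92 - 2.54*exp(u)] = -2.54*exp(u)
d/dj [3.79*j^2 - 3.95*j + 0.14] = 7.58*j - 3.95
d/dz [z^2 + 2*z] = 2*z + 2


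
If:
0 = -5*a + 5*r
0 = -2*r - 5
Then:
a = -5/2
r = -5/2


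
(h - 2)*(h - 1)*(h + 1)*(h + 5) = h^4 + 3*h^3 - 11*h^2 - 3*h + 10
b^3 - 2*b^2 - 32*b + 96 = (b - 4)^2*(b + 6)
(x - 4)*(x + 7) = x^2 + 3*x - 28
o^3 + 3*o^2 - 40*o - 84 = (o - 6)*(o + 2)*(o + 7)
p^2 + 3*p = p*(p + 3)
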